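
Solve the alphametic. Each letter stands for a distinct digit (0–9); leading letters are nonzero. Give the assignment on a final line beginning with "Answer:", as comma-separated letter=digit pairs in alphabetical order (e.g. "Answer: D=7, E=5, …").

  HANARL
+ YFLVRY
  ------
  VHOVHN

Step 1. [col 1: L + Y ≡ N (mod 10)] Y=1 is one option consistent with column 1 (L + Y ≡ N (mod 10), carry-in 0) — take it ⇒ Y=1.
Step 2. [col 1: L + Y ≡ N (mod 10)] no forcing yet in column 1 (carry-in 0); L=8 is free and consistent — try it ⇒ L=8.
Step 3. [col 1: L + Y ≡ N (mod 10)] column 1 reads L+Y+carry(0)=N with L=8, Y=1; with digits 1,8 already taken and all letters distinct, the only value for N is 9 ⇒ N=9.
Step 4. [col 2: R + R ≡ H (mod 10)] no forcing yet in column 2 (carry-in 0); R=2 is free and consistent — try it, so R=2.
Step 5. [col 2: R + R ≡ H (mod 10)] in column 2 we have R+R≡H with carry-in 0; given R=2 and digits 1,2,8,9 already taken and all letters distinct, that pins H to 4. So H=4.
Step 6. [col 3: A + V ≡ V (mod 10)] in column 3 we have A+V≡V with carry-in 0; given nothing yet and digits 1,2,4,8,9 already taken and all letters distinct, that pins A to 0, so A=0.
Step 7. [col 3: A + V ≡ V (mod 10)] no forcing yet in column 3 (carry-in 0); V=5 is free and consistent — try it. So V=5.
Step 8. [col 4: N + L ≡ O (mod 10)] column 4: given N=9, L=8, carry-in 0, and digits 0,1,2,4,5,8,9 already taken and all letters distinct, N+L≡O (mod 10) forces O=7, so O=7.
Step 9. [col 5: A + F ≡ H (mod 10)] from column 5 (A=0, H=4, carry-in 1, digits 0,1,2,4,5,7,8,9 already taken and all letters distinct): F must equal 3 ⇒ F=3.

Answer: A=0, F=3, H=4, L=8, N=9, O=7, R=2, V=5, Y=1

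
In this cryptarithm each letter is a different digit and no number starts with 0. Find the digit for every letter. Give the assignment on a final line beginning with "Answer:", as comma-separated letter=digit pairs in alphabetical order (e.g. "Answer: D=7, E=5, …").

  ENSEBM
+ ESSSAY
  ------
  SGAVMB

Step 1. [col 1: M + Y ≡ B (mod 10)] several values work for M in column 1 (M + Y ≡ B (mod 10), carry-in 0); try M=9, so M=9.
Step 2. [col 1: M + Y ≡ B (mod 10)] B=0 is one option consistent with column 1 (M + Y ≡ B (mod 10), carry-in 0) — take it, so B=0.
Step 3. [col 1: M + Y ≡ B (mod 10)] column 1 reads M+Y+carry(0)=B with M=9, B=0; with digits 0,9 already taken and all letters distinct, the only value for Y is 1 ⇒ Y=1.
Step 4. [col 2: B + A ≡ M (mod 10)] column 2 reads B+A+carry(1)=M with B=0, M=9; with digits 0,1,9 already taken and all letters distinct, the only value for A is 8. So A=8.
Step 5. [col 3: E + S ≡ V (mod 10)] E=2 is one option consistent with column 3 (E + S ≡ V (mod 10), carry-in 0) — take it, so E=2.
Step 6. [col 3: E + S ≡ V (mod 10)] several values work for V in column 3 (E + S ≡ V (mod 10), carry-in 0); try V=6, so V=6.
Step 7. [col 3: E + S ≡ V (mod 10)] column 3 reads E+S+carry(0)=V with E=2, V=6; with digits 0,1,2,6,8,9 already taken and all letters distinct, the only value for S is 4, so S=4.
Step 8. [col 5: N + S ≡ G (mod 10)] column 5: given S=4, carry-in 0, and digits 0,1,2,4,6,8,9 already taken and all letters distinct, N+S≡G (mod 10) forces G=7 ⇒ G=7.
Step 9. [col 5: N + S ≡ G (mod 10)] column 5 reads N+S+carry(0)=G with S=4, G=7; with digits 0,1,2,4,6,7,8,9 already taken and all letters distinct, the only value for N is 3 ⇒ N=3.

Answer: A=8, B=0, E=2, G=7, M=9, N=3, S=4, V=6, Y=1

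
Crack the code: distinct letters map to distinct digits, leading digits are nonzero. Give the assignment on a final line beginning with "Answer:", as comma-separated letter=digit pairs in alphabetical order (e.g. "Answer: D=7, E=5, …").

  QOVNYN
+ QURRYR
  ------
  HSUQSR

Step 1. [col 1: N + R ≡ R (mod 10)] column 1: given nothing yet, carry-in 0, and all letters distinct, none taken yet, N+R≡R (mod 10) forces N=0. So N=0.
Step 2. [col 1: N + R ≡ R (mod 10)] no forcing yet in column 1 (carry-in 0); R=2 is free and consistent — try it, so R=2.
Step 3. [col 2: Y + Y ≡ S (mod 10)] Y=9 is one option consistent with column 2 (Y + Y ≡ S (mod 10), carry-in 0) — take it, so Y=9.
Step 4. [col 2: Y + Y ≡ S (mod 10)] in column 2 we have Y+Y≡S with carry-in 0; given Y=9 and digits 0,2,9 already taken and all letters distinct, that pins S to 8 ⇒ S=8.
Step 5. [col 3: N + R ≡ Q (mod 10)] in column 3 we have N+R≡Q with carry-in 1; given N=0, R=2 and digits 0,2,8,9 already taken and all letters distinct, that pins Q to 3 ⇒ Q=3.
Step 6. [col 4: V + R ≡ U (mod 10)] several values work for V in column 4 (V + R ≡ U (mod 10), carry-in 0); try V=5. So V=5.
Step 7. [col 4: V + R ≡ U (mod 10)] column 4: given V=5, R=2, carry-in 0, and digits 0,2,3,5,8,9 already taken and all letters distinct, V+R≡U (mod 10) forces U=7. So U=7.
Step 8. [col 5: O + U ≡ S (mod 10)] from column 5 (U=7, S=8, carry-in 0, digits 0,2,3,5,7,8,9 already taken and all letters distinct): O must equal 1 ⇒ O=1.
Step 9. [col 6: Q + Q ≡ H (mod 10)] from column 6 (Q=3, carry-in 0, digits 0,1,2,3,5,7,8,9 already taken and all letters distinct): H must equal 6 ⇒ H=6.

Answer: H=6, N=0, O=1, Q=3, R=2, S=8, U=7, V=5, Y=9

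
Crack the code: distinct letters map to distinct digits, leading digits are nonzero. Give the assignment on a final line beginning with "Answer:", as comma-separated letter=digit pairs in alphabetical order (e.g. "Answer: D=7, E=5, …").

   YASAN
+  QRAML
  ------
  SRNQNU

Step 1. [col 1: N + L ≡ U (mod 10)] no forcing yet in column 1 (carry-in 0); N=7 is free and consistent — try it, so N=7.
Step 2. [col 1: N + L ≡ U (mod 10)] no forcing yet in column 1 (carry-in 0); U=6 is free and consistent — try it, so U=6.
Step 3. [col 1: N + L ≡ U (mod 10)] column 1 reads N+L+carry(0)=U with N=7, U=6; with digits 6,7 already taken and all letters distinct, the only value for L is 9. So L=9.
Step 4. [col 2: A + M ≡ N (mod 10)] column 2 (A + M ≡ N (mod 10), carry-in 1) doesn't pin M yet; pick M=2 and continue ⇒ M=2.
Step 5. [S] adding two 5-digit numbers gives at most 5+1 digits, and here it does — S is that final carry and must be 1. So S=1.
Step 6. [col 2: A + M ≡ N (mod 10)] in column 2 we have A+M≡N with carry-in 1; given M=2, N=7 and digits 1,2,6,7,9 already taken and all letters distinct, that pins A to 4. So A=4.
Step 7. [col 3: S + A ≡ Q (mod 10)] column 3: given S=1, A=4, carry-in 0, and digits 1,2,4,6,7,9 already taken and all letters distinct, S+A≡Q (mod 10) forces Q=5 ⇒ Q=5.
Step 8. [col 4: A + R ≡ N (mod 10)] column 4 reads A+R+carry(0)=N with A=4, N=7; with digits 1,2,4,5,6,7,9 already taken and all letters distinct, the only value for R is 3. So R=3.
Step 9. [col 5: Y + Q ≡ R (mod 10)] in column 5 we have Y+Q≡R with carry-in 0; given Q=5, R=3 and digits 1,2,3,4,5,6,7,9 already taken and all letters distinct, that pins Y to 8. So Y=8.

Answer: A=4, L=9, M=2, N=7, Q=5, R=3, S=1, U=6, Y=8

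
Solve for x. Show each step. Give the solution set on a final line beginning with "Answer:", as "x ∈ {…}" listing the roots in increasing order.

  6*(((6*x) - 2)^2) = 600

Step 1. [6*(((6*x) - 2)^2) = 600] 6 out front; divide by 6 ⇒ div: ((6*x) - 2)^2 = 100.
Step 2. [((6*x) - 2)^2 = 100] LHS squared, RHS 100 ≥ 0: apply √ (±). So sqrt: (6*x) - 2 = 10 or -10.
Step 3. [(6*x) - 2 = 10 or -10] add 2: x sits inside (… - 2) ⇒ sub: 6*x = 12 or -8.
Step 4. [6*x = 12 or -8] 6 out front; divide by 6. So div: x = 2 or -4/3.

Answer: x ∈ {-4/3, 2}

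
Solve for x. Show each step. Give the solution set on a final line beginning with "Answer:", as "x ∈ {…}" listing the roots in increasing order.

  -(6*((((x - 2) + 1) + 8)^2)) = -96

Step 1. [-(6*((((x - 2) + 1) + 8)^2)) = -96] LHS negated; negate both sides, so neg: 6*((((x - 2) + 1) + 8)^2) = 96.
Step 2. [6*((((x - 2) + 1) + 8)^2) = 96] divide by the outer 6, so div: (((x - 2) + 1) + 8)^2 = 16.
Step 3. [(((x - 2) + 1) + 8)^2 = 16] LHS squared, RHS 16 ≥ 0: apply √ (±) ⇒ sqrt: ((x - 2) + 1) + 8 = 4 or -4.
Step 4. [((x - 2) + 1) + 8 = 4 or -4] 8 comes off first (subtract 8) ⇒ sub: (x - 2) + 1 = -4 or -12.
Step 5. [(x - 2) + 1 = -4 or -12] +1 is outermost — subtract 1 both sides, so sub: x - 2 = -5 or -13.
Step 6. [x - 2 = -5 or -13] -2 is outermost — add 2 both sides. So sub: x = -3 or -11.

Answer: x ∈ {-11, -3}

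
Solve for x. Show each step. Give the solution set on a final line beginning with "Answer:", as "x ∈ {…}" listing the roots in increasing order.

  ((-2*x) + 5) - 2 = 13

Step 1. [((-2*x) + 5) - 2 = 13] 2 comes off first (add 2), so sub: (-2*x) + 5 = 15.
Step 2. [(-2*x) + 5 = 15] peel the +5: subtract 5 from each side ⇒ sub: -2*x = 10.
Step 3. [-2*x = 10] LHS = -2·(…); ÷-2 both sides ⇒ div: x = -5.

Answer: x ∈ {-5}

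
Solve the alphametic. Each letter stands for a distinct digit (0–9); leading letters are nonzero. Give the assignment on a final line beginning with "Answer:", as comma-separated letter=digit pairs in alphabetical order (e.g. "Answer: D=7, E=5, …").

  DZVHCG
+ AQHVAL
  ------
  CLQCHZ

Step 1. [col 1: G + L ≡ Z (mod 10)] several values work for L in column 1 (G + L ≡ Z (mod 10), carry-in 0); try L=9. So L=9.
Step 2. [col 1: G + L ≡ Z (mod 10)] no forcing yet in column 1 (carry-in 0); G=3 is free and consistent — try it ⇒ G=3.
Step 3. [col 1: G + L ≡ Z (mod 10)] column 1 reads G+L+carry(0)=Z with G=3, L=9; with digits 3,9 already taken and all letters distinct, the only value for Z is 2. So Z=2.
Step 4. [col 2: C + A ≡ H (mod 10)] several values work for A in column 2 (C + A ≡ H (mod 10), carry-in 1); try A=1 ⇒ A=1.
Step 5. [col 2: C + A ≡ H (mod 10)] column 2 (C + A ≡ H (mod 10), carry-in 1) doesn't pin H yet; pick H=7 and continue. So H=7.
Step 6. [col 2: C + A ≡ H (mod 10)] in column 2 we have C+A≡H with carry-in 1; given A=1, H=7 and digits 1,2,3,7,9 already taken and all letters distinct, that pins C to 5, so C=5.
Step 7. [col 3: H + V ≡ C (mod 10)] in column 3 we have H+V≡C with carry-in 0; given H=7, C=5 and digits 1,2,3,5,7,9 already taken and all letters distinct, that pins V to 8, so V=8.
Step 8. [col 4: V + H ≡ Q (mod 10)] column 4 reads V+H+carry(1)=Q with V=8, H=7; with digits 1,2,3,5,7,8,9 already taken and all letters distinct, the only value for Q is 6 ⇒ Q=6.
Step 9. [col 6: D + A ≡ C (mod 10)] from column 6 (A=1, C=5, carry-in 0, digits 1,2,3,5,6,7,8,9 already taken and all letters distinct): D must equal 4 ⇒ D=4.

Answer: A=1, C=5, D=4, G=3, H=7, L=9, Q=6, V=8, Z=2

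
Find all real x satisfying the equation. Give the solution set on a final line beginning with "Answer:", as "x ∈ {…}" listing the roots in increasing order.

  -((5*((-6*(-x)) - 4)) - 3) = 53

Step 1. [-((5*((-6*(-x)) - 4)) - 3) = 53] leading − — multiply by −1. So neg: (5*((-6*(-x)) - 4)) - 3 = -53.
Step 2. [(5*((-6*(-x)) - 4)) - 3 = -53] -3 is outermost — add 3 both sides, so sub: 5*((-6*(-x)) - 4) = -50.
Step 3. [5*((-6*(-x)) - 4) = -50] leading coefficient 5: divide by 5 ⇒ div: (-6*(-x)) - 4 = -10.
Step 4. [(-6*(-x)) - 4 = -10] add 4: x sits inside (… - 4), so sub: -6*(-x) = -6.
Step 5. [-6*(-x) = -6] LHS = -6·(…); ÷-6 both sides, so div: -x = 1.
Step 6. [-x = 1] flip signs both sides. So neg: x = -1.

Answer: x ∈ {-1}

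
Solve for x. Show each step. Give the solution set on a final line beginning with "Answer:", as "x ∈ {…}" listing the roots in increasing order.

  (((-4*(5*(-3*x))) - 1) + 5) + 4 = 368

Step 1. [(((-4*(5*(-3*x))) - 1) + 5) + 4 = 368] 4 comes off first (subtract 4). So sub: ((-4*(5*(-3*x))) - 1) + 5 = 364.
Step 2. [((-4*(5*(-3*x))) - 1) + 5 = 364] +5 is outermost — subtract 5 both sides, so sub: (-4*(5*(-3*x))) - 1 = 359.
Step 3. [(-4*(5*(-3*x))) - 1 = 359] -1 is outermost — add 1 both sides ⇒ sub: -4*(5*(-3*x)) = 360.
Step 4. [-4*(5*(-3*x)) = 360] -4·(inner) — divide through by -4 ⇒ div: 5*(-3*x) = -90.
Step 5. [5*(-3*x) = -90] 5·(inner) — divide through by 5, so div: -3*x = -18.
Step 6. [-3*x = -18] leading coefficient -3: divide by -3, so div: x = 6.

Answer: x ∈ {6}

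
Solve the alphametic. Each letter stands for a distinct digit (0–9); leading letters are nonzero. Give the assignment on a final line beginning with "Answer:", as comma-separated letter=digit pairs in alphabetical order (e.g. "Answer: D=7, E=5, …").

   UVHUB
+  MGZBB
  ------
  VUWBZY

Step 1. [col 1: B + B ≡ Y (mod 10)] several values work for B in column 1 (B + B ≡ Y (mod 10), carry-in 0); try B=2. So B=2.
Step 2. [col 1: B + B ≡ Y (mod 10)] in column 1 we have B+B≡Y with carry-in 0; given B=2 and digits 2 already taken and all letters distinct, that pins Y to 4. So Y=4.
Step 3. [col 2: U + B ≡ Z (mod 10)] several values work for U in column 2 (U + B ≡ Z (mod 10), carry-in 0); try U=3, so U=3.
Step 4. [col 2: U + B ≡ Z (mod 10)] from column 2 (U=3, B=2, carry-in 0, digits 2,3,4 already taken and all letters distinct): Z must equal 5 ⇒ Z=5.
Step 5. [col 3: H + Z ≡ B (mod 10)] from column 3 (Z=5, B=2, carry-in 0, digits 2,3,4,5 already taken and all letters distinct): H must equal 7. So H=7.
Step 6. [col 4: V + G ≡ W (mod 10)] several values work for W in column 4 (V + G ≡ W (mod 10), carry-in 1); try W=0 ⇒ W=0.
Step 7. [col 4: V + G ≡ W (mod 10)] G=8 is one option consistent with column 4 (V + G ≡ W (mod 10), carry-in 1) — take it, so G=8.
Step 8. [col 4: V + G ≡ W (mod 10)] in column 4 we have V+G≡W with carry-in 1; given G=8, W=0 and digits 0,2,3,4,5,7,8 already taken and all letters distinct, that pins V to 1 ⇒ V=1.
Step 9. [col 5: U + M ≡ U (mod 10)] in column 5 we have U+M≡U with carry-in 1; given U=3 and digits 0,1,2,3,4,5,7,8 already taken and all letters distinct, that pins M to 9 ⇒ M=9.

Answer: B=2, G=8, H=7, M=9, U=3, V=1, W=0, Y=4, Z=5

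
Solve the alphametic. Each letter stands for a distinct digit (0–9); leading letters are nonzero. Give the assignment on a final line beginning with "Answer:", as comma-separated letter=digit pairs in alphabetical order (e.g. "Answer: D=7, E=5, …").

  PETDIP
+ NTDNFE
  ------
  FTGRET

Step 1. [col 1: P + E ≡ T (mod 10)] P=4 is one option consistent with column 1 (P + E ≡ T (mod 10), carry-in 0) — take it ⇒ P=4.
Step 2. [col 1: P + E ≡ T (mod 10)] T=3 is one option consistent with column 1 (P + E ≡ T (mod 10), carry-in 0) — take it, so T=3.
Step 3. [col 1: P + E ≡ T (mod 10)] in column 1 we have P+E≡T with carry-in 0; given P=4, T=3 and digits 3,4 already taken and all letters distinct, that pins E to 9. So E=9.
Step 4. [col 2: I + F ≡ E (mod 10)] column 2 (I + F ≡ E (mod 10), carry-in 1) doesn't pin F yet; pick F=6 and continue. So F=6.
Step 5. [col 2: I + F ≡ E (mod 10)] in column 2 we have I+F≡E with carry-in 1; given F=6, E=9 and digits 3,4,6,9 already taken and all letters distinct, that pins I to 2 ⇒ I=2.
Step 6. [col 3: D + N ≡ R (mod 10)] column 3 (D + N ≡ R (mod 10), carry-in 0) doesn't pin R yet; pick R=8 and continue, so R=8.
Step 7. [col 3: D + N ≡ R (mod 10)] several values work for N in column 3 (D + N ≡ R (mod 10), carry-in 0); try N=1 ⇒ N=1.
Step 8. [col 3: D + N ≡ R (mod 10)] from column 3 (N=1, R=8, carry-in 0, digits 1,2,3,4,6,8,9 already taken and all letters distinct): D must equal 7. So D=7.
Step 9. [col 4: T + D ≡ G (mod 10)] from column 4 (T=3, D=7, carry-in 0, digits 1,2,3,4,6,7,8,9 already taken and all letters distinct): G must equal 0, so G=0.

Answer: D=7, E=9, F=6, G=0, I=2, N=1, P=4, R=8, T=3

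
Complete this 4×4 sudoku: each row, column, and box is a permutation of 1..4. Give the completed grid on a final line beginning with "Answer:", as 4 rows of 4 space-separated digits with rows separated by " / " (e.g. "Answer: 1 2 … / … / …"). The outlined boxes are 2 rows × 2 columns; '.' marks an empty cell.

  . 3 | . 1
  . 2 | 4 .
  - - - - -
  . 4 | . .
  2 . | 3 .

Step 1. [r3c3∈{1,2}] in col 3, 1 fits only at r3c3. So r3c3=1.
Step 2. [r3c1∈{3}] r3c1's peers cover all but 3 ⇒ r3c1=3.
Step 3. [r1c3∈{2}] only 2 remains possible at r1c3, so r1c3=2.
Step 4. [r1c1∈{4}] r1c1 has the single candidate 4 ⇒ r1c1=4.
Step 5. [r4c4∈{4}] r4c4's peers cover all but 4. So r4c4=4.
Step 6. [r4c2∈{1}] r4c2 is down to just 1 ⇒ r4c2=1.
Step 7. [r3c4∈{2}] r3c4 is down to just 2. So r3c4=2.
Step 8. [r2c1∈{1}] r2c1 is down to just 1, so r2c1=1.
Step 9. [r2c4∈{3}] r2c4's peers cover all but 3. So r2c4=3.

Answer: 4 3 2 1 / 1 2 4 3 / 3 4 1 2 / 2 1 3 4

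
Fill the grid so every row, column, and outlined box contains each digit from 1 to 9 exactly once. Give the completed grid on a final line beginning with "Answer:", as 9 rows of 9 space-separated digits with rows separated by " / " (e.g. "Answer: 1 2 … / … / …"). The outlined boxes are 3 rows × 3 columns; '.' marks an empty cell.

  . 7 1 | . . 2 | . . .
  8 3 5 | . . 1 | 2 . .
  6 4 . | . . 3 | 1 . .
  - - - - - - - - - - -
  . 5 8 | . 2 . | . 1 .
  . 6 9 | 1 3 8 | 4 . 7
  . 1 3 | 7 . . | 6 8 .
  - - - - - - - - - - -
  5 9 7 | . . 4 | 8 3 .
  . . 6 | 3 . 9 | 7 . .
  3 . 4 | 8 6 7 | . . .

Step 1. [r8c5∈{1,5}] box 8 places 5 nowhere but r8c5, so r8c5=5.
Step 2. [r1c1∈{9}] nothing but 9 survives at r1c1. So r1c1=9.
Step 3. [r9c9∈{1,2,5,9}] 1 has one home in row 9: r9c9. So r9c9=1.
Step 4. [r5c8∈{2,5}] row 5 places 5 nowhere but r5c8, so r5c8=5.
Step 5. [r6c9∈{2,9}] in box 6, 2 fits only at r6c9, so r6c9=2.
Step 6. [r6c5∈{4,9}] row 6 places 9 nowhere but r6c5, so r6c5=9.
Step 7. [r4c4∈{4,6}] box 5 places 4 nowhere but r4c4, so r4c4=4.
Step 8. [r9c2∈{2}] r9c2 has the single candidate 2. So r9c2=2.
Step 9. [r9c8∈{9}] r9c8's peers cover all but 9 ⇒ r9c8=9.
Step 10. [r8c9∈{4}] r8c9 is down to just 4 ⇒ r8c9=4.
Step 11. [r4c7∈{3,9}] across col 7, 9 lands solely at r4c7 ⇒ r4c7=9.
Step 12. [r3c8∈{7}] nothing but 7 survives at r3c8. So r3c8=7.
Step 13. [r7c9∈{6}] only 6 remains possible at r7c9 ⇒ r7c9=6.
Step 14. [r1c7∈{3,5}] 3 has one home in col 7: r1c7 ⇒ r1c7=3.
Step 15. [r2c9∈{9}] only 9 remains possible at r2c9. So r2c9=9.
Step 16. [r2c4∈{6}] r2c4's peers cover all but 6 ⇒ r2c4=6.
Step 17. [r3c5∈{8}] nothing but 8 survives at r3c5. So r3c5=8.
Step 18. [r2c8∈{4}] nothing but 4 survives at r2c8 ⇒ r2c8=4.
Step 19. [r1c4∈{5}] r1c4's peers cover all but 5 ⇒ r1c4=5.
Step 20. [r8c2∈{8}] r8c2's peers cover all but 8 ⇒ r8c2=8.
Step 21. [r7c4∈{2}] r7c4 is down to just 2. So r7c4=2.
Step 22. [r3c9∈{5}] r3c9 is down to just 5 ⇒ r3c9=5.
Step 23. [r1c8∈{6}] r1c8 is down to just 6. So r1c8=6.
Step 24. [r4c6∈{6}] only 6 remains possible at r4c6. So r4c6=6.
Step 25. [r4c1∈{7}] r4c1 has the single candidate 7. So r4c1=7.
Step 26. [r1c5∈{4}] only 4 remains possible at r1c5, so r1c5=4.
Step 27. [r5c1∈{2}] nothing but 2 survives at r5c1, so r5c1=2.
Step 28. [r4c9∈{3}] r4c9 has the single candidate 3, so r4c9=3.
Step 29. [r6c1∈{4}] r6c1's peers cover all but 4 ⇒ r6c1=4.
Step 30. [r3c3∈{2}] only 2 remains possible at r3c3, so r3c3=2.
Step 31. [r3c4∈{9}] nothing but 9 survives at r3c4, so r3c4=9.
Step 32. [r7c5∈{1}] r7c5 is down to just 1, so r7c5=1.
Step 33. [r9c7∈{5}] nothing but 5 survives at r9c7, so r9c7=5.
Step 34. [r2c5∈{7}] r2c5 has the single candidate 7. So r2c5=7.
Step 35. [r1c9∈{8}] nothing but 8 survives at r1c9 ⇒ r1c9=8.
Step 36. [r6c6∈{5}] r6c6's peers cover all but 5, so r6c6=5.
Step 37. [r8c1∈{1}] nothing but 1 survives at r8c1, so r8c1=1.
Step 38. [r8c8∈{2}] r8c8's peers cover all but 2. So r8c8=2.

Answer: 9 7 1 5 4 2 3 6 8 / 8 3 5 6 7 1 2 4 9 / 6 4 2 9 8 3 1 7 5 / 7 5 8 4 2 6 9 1 3 / 2 6 9 1 3 8 4 5 7 / 4 1 3 7 9 5 6 8 2 / 5 9 7 2 1 4 8 3 6 / 1 8 6 3 5 9 7 2 4 / 3 2 4 8 6 7 5 9 1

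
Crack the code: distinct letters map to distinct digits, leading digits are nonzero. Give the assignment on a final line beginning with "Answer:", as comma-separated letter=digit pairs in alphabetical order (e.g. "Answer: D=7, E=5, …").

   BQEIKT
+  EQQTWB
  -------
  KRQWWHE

Step 1. [col 1: T + B ≡ E (mod 10)] several values work for E in column 1 (T + B ≡ E (mod 10), carry-in 0); try E=4 ⇒ E=4.
Step 2. [col 1: T + B ≡ E (mod 10)] column 1 (T + B ≡ E (mod 10), carry-in 0) doesn't pin T yet; pick T=6 and continue, so T=6.
Step 3. [col 1: T + B ≡ E (mod 10)] column 1 reads T+B+carry(0)=E with T=6, E=4; with digits 4,6 already taken and all letters distinct, the only value for B is 8 ⇒ B=8.
Step 4. [col 2: K + W ≡ H (mod 10)] column 2 (K + W ≡ H (mod 10), carry-in 1) doesn't pin H yet; pick H=7 and continue, so H=7.
Step 5. [col 2: K + W ≡ H (mod 10)] no forcing yet in column 2 (carry-in 1); W=5 is free and consistent — try it. So W=5.
Step 6. [col 2: K + W ≡ H (mod 10)] in column 2 we have K+W≡H with carry-in 1; given W=5, H=7 and digits 4,5,6,7,8 already taken and all letters distinct, that pins K to 1. So K=1.
Step 7. [col 3: I + T ≡ W (mod 10)] in column 3 we have I+T≡W with carry-in 0; given T=6, W=5 and digits 1,4,5,6,7,8 already taken and all letters distinct, that pins I to 9 ⇒ I=9.
Step 8. [col 4: E + Q ≡ W (mod 10)] from column 4 (E=4, W=5, carry-in 1, digits 1,4,5,6,7,8,9 already taken and all letters distinct): Q must equal 0 ⇒ Q=0.
Step 9. [col 6: B + E ≡ R (mod 10)] from column 6 (B=8, E=4, carry-in 0, digits 0,1,4,5,6,7,8,9 already taken and all letters distinct): R must equal 2 ⇒ R=2.

Answer: B=8, E=4, H=7, I=9, K=1, Q=0, R=2, T=6, W=5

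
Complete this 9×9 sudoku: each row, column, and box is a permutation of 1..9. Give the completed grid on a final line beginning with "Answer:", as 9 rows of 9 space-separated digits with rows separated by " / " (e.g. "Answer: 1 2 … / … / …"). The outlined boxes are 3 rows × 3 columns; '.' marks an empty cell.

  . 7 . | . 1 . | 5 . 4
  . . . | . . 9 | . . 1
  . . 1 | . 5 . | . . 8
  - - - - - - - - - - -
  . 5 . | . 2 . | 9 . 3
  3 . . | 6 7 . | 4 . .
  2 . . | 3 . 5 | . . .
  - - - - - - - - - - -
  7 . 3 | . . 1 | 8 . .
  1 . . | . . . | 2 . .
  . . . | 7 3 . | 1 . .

Step 1. [r5c6∈{8}] r5c6's peers cover all but 8, so r5c6=8.
Step 2. [r8c8∈{3,4,5,6,7,9}] in row 8, 3 fits only at r8c8, so r8c8=3.
Step 3. [r4c6∈{4}] only 4 remains possible at r4c6, so r4c6=4.
Step 4. [r8c6∈{6}] r8c6 has the single candidate 6, so r8c6=6.
Step 5. [r2c5∈{4,6,8}] in col 5, 6 fits only at r2c5. So r2c5=6.
Step 6. [r5c3∈{9}] only 9 remains possible at r5c3, so r5c3=9.
Step 7. [r9c6∈{2}] r9c6's peers cover all but 2. So r9c6=2.
Step 8. [r7c2∈{2,4,6,9}] r7c2 is the only open cell in row 7 admitting 2. So r7c2=2.
Step 9. [r8c5∈{4,8,9}] r8c5 is the only open cell in col 5 admitting 8, so r8c5=8.
Step 10. [r7c5∈{4,9}] 4 has one home in col 5: r7c5. So r7c5=4.
Step 11. [r9c8∈{4,5,6,9}] r9c8 is the only open cell in col 8 admitting 4, so r9c8=4.
Step 12. [r3c6∈{3,7}] in col 6, 7 fits only at r3c6, so r3c6=7.
Step 13. [r8c9∈{5,7,9}] row 8 places 7 nowhere but r8c9, so r8c9=7.
Step 14. [r6c9∈{6}] nothing but 6 survives at r6c9. So r6c9=6.
Step 15. [r3c7∈{3,6}] r3c7 is the only open cell in col 7 admitting 6, so r3c7=6.
Step 16. [r9c2∈{6,8,9}] col 2 places 6 nowhere but r9c2 ⇒ r9c2=6.
Step 17. [r6c7∈{7}] r6c7's peers cover all but 7 ⇒ r6c7=7.
Step 18. [r3c2∈{3,4,9}] r3c2 is the only open cell in row 3 admitting 3 ⇒ r3c2=3.
Step 19. [r8c2∈{4,9}] r8c2 is the only open cell in col 2 admitting 9 ⇒ r8c2=9.
Step 20. [r8c3∈{4,5}] row 8 places 4 nowhere but r8c3, so r8c3=4.
Step 21. [r6c3∈{8}] nothing but 8 survives at r6c3, so r6c3=8.
Step 22. [r2c2∈{4,8}] in col 2, 8 fits only at r2c2. So r2c2=8.
Step 23. [r6c8∈{1}] only 1 remains possible at r6c8. So r6c8=1.
Step 24. [r7c4∈{5,9}] col 4 places 9 nowhere but r7c4 ⇒ r7c4=9.
Step 25. [r9c3∈{5}] r9c3 has the single candidate 5 ⇒ r9c3=5.
Step 26. [r2c3∈{2}] r2c3 is down to just 2. So r2c3=2.
Step 27. [r4c1∈{6}] r4c1 is down to just 6 ⇒ r4c1=6.
Step 28. [r1c1∈{9}] nothing but 9 survives at r1c1, so r1c1=9.
Step 29. [r1c8∈{2}] nothing but 2 survives at r1c8 ⇒ r1c8=2.
Step 30. [r2c4∈{4}] r2c4 is down to just 4 ⇒ r2c4=4.
Step 31. [r7c9∈{5}] only 5 remains possible at r7c9, so r7c9=5.
Step 32. [r1c3∈{6}] r1c3 is down to just 6 ⇒ r1c3=6.
Step 33. [r5c2∈{1}] only 1 remains possible at r5c2, so r5c2=1.
Step 34. [r2c7∈{3}] only 3 remains possible at r2c7 ⇒ r2c7=3.
Step 35. [r5c9∈{2}] r5c9 has the single candidate 2. So r5c9=2.
Step 36. [r2c1∈{5}] r2c1 has the single candidate 5, so r2c1=5.
Step 37. [r6c2∈{4}] only 4 remains possible at r6c2 ⇒ r6c2=4.
Step 38. [r7c8∈{6}] r7c8 is down to just 6, so r7c8=6.
Step 39. [r1c6∈{3}] r1c6 is down to just 3. So r1c6=3.
Step 40. [r8c4∈{5}] only 5 remains possible at r8c4, so r8c4=5.
Step 41. [r6c5∈{9}] r6c5's peers cover all but 9, so r6c5=9.
Step 42. [r1c4∈{8}] r1c4 is down to just 8. So r1c4=8.
Step 43. [r5c8∈{5}] nothing but 5 survives at r5c8. So r5c8=5.
Step 44. [r2c8∈{7}] r2c8 is down to just 7 ⇒ r2c8=7.
Step 45. [r3c4∈{2}] nothing but 2 survives at r3c4 ⇒ r3c4=2.
Step 46. [r4c8∈{8}] r4c8 is down to just 8. So r4c8=8.
Step 47. [r4c3∈{7}] r4c3 has the single candidate 7 ⇒ r4c3=7.
Step 48. [r3c1∈{4}] nothing but 4 survives at r3c1 ⇒ r3c1=4.
Step 49. [r3c8∈{9}] r3c8 is down to just 9 ⇒ r3c8=9.
Step 50. [r4c4∈{1}] r4c4 is down to just 1. So r4c4=1.
Step 51. [r9c9∈{9}] r9c9's peers cover all but 9. So r9c9=9.
Step 52. [r9c1∈{8}] r9c1's peers cover all but 8 ⇒ r9c1=8.

Answer: 9 7 6 8 1 3 5 2 4 / 5 8 2 4 6 9 3 7 1 / 4 3 1 2 5 7 6 9 8 / 6 5 7 1 2 4 9 8 3 / 3 1 9 6 7 8 4 5 2 / 2 4 8 3 9 5 7 1 6 / 7 2 3 9 4 1 8 6 5 / 1 9 4 5 8 6 2 3 7 / 8 6 5 7 3 2 1 4 9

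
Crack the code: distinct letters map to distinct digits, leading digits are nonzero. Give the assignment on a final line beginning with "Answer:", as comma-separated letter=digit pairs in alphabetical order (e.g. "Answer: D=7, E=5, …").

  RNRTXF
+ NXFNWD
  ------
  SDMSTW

Step 1. [col 1: F + D ≡ W (mod 10)] several values work for D in column 1 (F + D ≡ W (mod 10), carry-in 0); try D=8, so D=8.
Step 2. [col 1: F + D ≡ W (mod 10)] column 1 (F + D ≡ W (mod 10), carry-in 0) doesn't pin W yet; pick W=5 and continue, so W=5.
Step 3. [col 1: F + D ≡ W (mod 10)] from column 1 (D=8, W=5, carry-in 0, digits 5,8 already taken and all letters distinct): F must equal 7. So F=7.
Step 4. [col 2: X + W ≡ T (mod 10)] no forcing yet in column 2 (carry-in 1); X=6 is free and consistent — try it ⇒ X=6.
Step 5. [col 2: X + W ≡ T (mod 10)] column 2 reads X+W+carry(1)=T with X=6, W=5; with digits 5,6,7,8 already taken and all letters distinct, the only value for T is 2, so T=2.
Step 6. [col 3: T + N ≡ S (mod 10)] several values work for S in column 3 (T + N ≡ S (mod 10), carry-in 1); try S=4 ⇒ S=4.
Step 7. [col 3: T + N ≡ S (mod 10)] in column 3 we have T+N≡S with carry-in 1; given T=2, S=4 and digits 2,4,5,6,7,8 already taken and all letters distinct, that pins N to 1, so N=1.
Step 8. [col 4: R + F ≡ M (mod 10)] column 4 reads R+F+carry(0)=M with F=7; with digits 1,2,4,5,6,7,8 already taken and all letters distinct, the only value for R is 3 ⇒ R=3.
Step 9. [col 4: R + F ≡ M (mod 10)] column 4: given R=3, F=7, carry-in 0, and digits 1,2,3,4,5,6,7,8 already taken and all letters distinct, R+F≡M (mod 10) forces M=0. So M=0.

Answer: D=8, F=7, M=0, N=1, R=3, S=4, T=2, W=5, X=6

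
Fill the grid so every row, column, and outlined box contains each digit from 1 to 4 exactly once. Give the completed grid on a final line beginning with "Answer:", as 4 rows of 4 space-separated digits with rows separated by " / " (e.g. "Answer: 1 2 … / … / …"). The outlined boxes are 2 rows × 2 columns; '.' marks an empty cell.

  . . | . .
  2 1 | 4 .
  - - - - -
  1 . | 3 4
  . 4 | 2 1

Step 1. [r1c2∈{3}] r1c2 is down to just 3 ⇒ r1c2=3.
Step 2. [r2c4∈{3}] r2c4 is down to just 3 ⇒ r2c4=3.
Step 3. [r1c4∈{2}] r1c4's peers cover all but 2. So r1c4=2.
Step 4. [r1c3∈{1}] r1c3 is down to just 1, so r1c3=1.
Step 5. [r1c1∈{4}] nothing but 4 survives at r1c1. So r1c1=4.
Step 6. [r4c1∈{3}] nothing but 3 survives at r4c1, so r4c1=3.
Step 7. [r3c2∈{2}] r3c2's peers cover all but 2 ⇒ r3c2=2.

Answer: 4 3 1 2 / 2 1 4 3 / 1 2 3 4 / 3 4 2 1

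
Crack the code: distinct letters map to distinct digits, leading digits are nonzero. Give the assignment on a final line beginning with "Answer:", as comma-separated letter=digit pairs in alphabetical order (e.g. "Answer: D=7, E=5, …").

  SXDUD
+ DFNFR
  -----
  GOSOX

Step 1. [col 1: D + R ≡ X (mod 10)] several values work for D in column 1 (D + R ≡ X (mod 10), carry-in 0); try D=4, so D=4.
Step 2. [col 1: D + R ≡ X (mod 10)] no forcing yet in column 1 (carry-in 0); X=5 is free and consistent — try it, so X=5.
Step 3. [col 1: D + R ≡ X (mod 10)] in column 1 we have D+R≡X with carry-in 0; given D=4, X=5 and digits 4,5 already taken and all letters distinct, that pins R to 1 ⇒ R=1.
Step 4. [col 2: U + F ≡ O (mod 10)] F=2 is one option consistent with column 2 (U + F ≡ O (mod 10), carry-in 0) — take it ⇒ F=2.
Step 5. [col 2: U + F ≡ O (mod 10)] column 2 (U + F ≡ O (mod 10), carry-in 0) doesn't pin U yet; pick U=6 and continue, so U=6.
Step 6. [col 2: U + F ≡ O (mod 10)] in column 2 we have U+F≡O with carry-in 0; given U=6, F=2 and digits 1,2,4,5,6 already taken and all letters distinct, that pins O to 8 ⇒ O=8.
Step 7. [col 3: D + N ≡ S (mod 10)] N=9 is one option consistent with column 3 (D + N ≡ S (mod 10), carry-in 0) — take it. So N=9.
Step 8. [col 3: D + N ≡ S (mod 10)] from column 3 (D=4, N=9, carry-in 0, digits 1,2,4,5,6,8,9 already taken and all letters distinct): S must equal 3. So S=3.
Step 9. [col 5: S + D ≡ G (mod 10)] column 5 reads S+D+carry(0)=G with S=3, D=4; with digits 1,2,3,4,5,6,8,9 already taken and all letters distinct, the only value for G is 7, so G=7.

Answer: D=4, F=2, G=7, N=9, O=8, R=1, S=3, U=6, X=5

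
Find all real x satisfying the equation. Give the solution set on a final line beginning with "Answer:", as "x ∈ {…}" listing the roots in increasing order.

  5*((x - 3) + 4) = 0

Step 1. [5*((x - 3) + 4) = 0] divide by the outer 5. So div: (x - 3) + 4 = 0.
Step 2. [(x - 3) + 4 = 0] +4 is outermost — subtract 4 both sides. So sub: x - 3 = -4.
Step 3. [x - 3 = -4] peel the -3: add 3 from each side. So sub: x = -1.

Answer: x ∈ {-1}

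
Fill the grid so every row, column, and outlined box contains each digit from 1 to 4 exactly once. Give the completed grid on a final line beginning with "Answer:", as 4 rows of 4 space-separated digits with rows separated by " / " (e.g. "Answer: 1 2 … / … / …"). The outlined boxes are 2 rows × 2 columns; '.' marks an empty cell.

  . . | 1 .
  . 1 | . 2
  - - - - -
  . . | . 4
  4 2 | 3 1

Step 1. [r2c1∈{3}] r2c1 has the single candidate 3, so r2c1=3.
Step 2. [r1c2∈{4}] only 4 remains possible at r1c2, so r1c2=4.
Step 3. [r3c3∈{2}] r3c3 is down to just 2. So r3c3=2.
Step 4. [r1c1∈{2}] r1c1 is down to just 2 ⇒ r1c1=2.
Step 5. [r1c4∈{3}] r1c4's peers cover all but 3. So r1c4=3.
Step 6. [r3c1∈{1}] nothing but 1 survives at r3c1, so r3c1=1.
Step 7. [r3c2∈{3}] r3c2's peers cover all but 3. So r3c2=3.
Step 8. [r2c3∈{4}] only 4 remains possible at r2c3. So r2c3=4.

Answer: 2 4 1 3 / 3 1 4 2 / 1 3 2 4 / 4 2 3 1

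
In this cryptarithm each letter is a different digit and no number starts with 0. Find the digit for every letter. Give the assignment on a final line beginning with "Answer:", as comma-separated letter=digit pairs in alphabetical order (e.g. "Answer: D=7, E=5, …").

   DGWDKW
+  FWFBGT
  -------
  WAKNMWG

Step 1. [col 1: W + T ≡ G (mod 10)] column 1 (W + T ≡ G (mod 10), carry-in 0) doesn't pin G yet; pick G=5 and continue ⇒ G=5.
Step 2. [col 1: W + T ≡ G (mod 10)] no forcing yet in column 1 (carry-in 0); W=1 is free and consistent — try it, so W=1.
Step 3. [col 1: W + T ≡ G (mod 10)] from column 1 (W=1, G=5, carry-in 0, digits 1,5 already taken and all letters distinct): T must equal 4, so T=4.
Step 4. [col 2: K + G ≡ W (mod 10)] in column 2 we have K+G≡W with carry-in 0; given G=5, W=1 and digits 1,4,5 already taken and all letters distinct, that pins K to 6 ⇒ K=6.
Step 5. [col 3: D + B ≡ M (mod 10)] several values work for B in column 3 (D + B ≡ M (mod 10), carry-in 1); try B=8. So B=8.
Step 6. [col 3: D + B ≡ M (mod 10)] D=3 is one option consistent with column 3 (D + B ≡ M (mod 10), carry-in 1) — take it ⇒ D=3.
Step 7. [col 3: D + B ≡ M (mod 10)] in column 3 we have D+B≡M with carry-in 1; given D=3, B=8 and digits 1,3,4,5,6,8 already taken and all letters distinct, that pins M to 2, so M=2.
Step 8. [col 4: W + F ≡ N (mod 10)] in column 4 we have W+F≡N with carry-in 1; given W=1 and digits 1,2,3,4,5,6,8 already taken and all letters distinct, that pins F to 7. So F=7.
Step 9. [col 4: W + F ≡ N (mod 10)] column 4: given W=1, F=7, carry-in 1, and digits 1,2,3,4,5,6,7,8 already taken and all letters distinct, W+F≡N (mod 10) forces N=9. So N=9.
Step 10. [col 6: D + F ≡ A (mod 10)] column 6 reads D+F+carry(0)=A with D=3, F=7; with digits 1,2,3,4,5,6,7,8,9 already taken and all letters distinct, the only value for A is 0 ⇒ A=0.

Answer: A=0, B=8, D=3, F=7, G=5, K=6, M=2, N=9, T=4, W=1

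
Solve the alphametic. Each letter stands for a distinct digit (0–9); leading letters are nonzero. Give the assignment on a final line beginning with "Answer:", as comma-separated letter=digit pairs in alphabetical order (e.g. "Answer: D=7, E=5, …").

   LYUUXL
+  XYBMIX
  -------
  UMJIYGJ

Step 1. [U] the sum has 7 digits but both addends have 6; that extra leading digit U is the final carry, namely 1. So U=1.
Step 2. [col 1: L + X ≡ J (mod 10)] column 1 (L + X ≡ J (mod 10), carry-in 0) doesn't pin J yet; pick J=4 and continue, so J=4.
Step 3. [col 1: L + X ≡ J (mod 10)] no forcing yet in column 1 (carry-in 0); L=8 is free and consistent — try it. So L=8.
Step 4. [col 1: L + X ≡ J (mod 10)] in column 1 we have L+X≡J with carry-in 0; given L=8, J=4 and digits 1,4,8 already taken and all letters distinct, that pins X to 6. So X=6.
Step 5. [col 2: X + I ≡ G (mod 10)] several values work for G in column 2 (X + I ≡ G (mod 10), carry-in 1); try G=0. So G=0.
Step 6. [col 2: X + I ≡ G (mod 10)] column 2 reads X+I+carry(1)=G with X=6, G=0; with digits 0,1,4,6,8 already taken and all letters distinct, the only value for I is 3. So I=3.
Step 7. [col 3: U + M ≡ Y (mod 10)] no forcing yet in column 3 (carry-in 1); M=5 is free and consistent — try it. So M=5.
Step 8. [col 3: U + M ≡ Y (mod 10)] in column 3 we have U+M≡Y with carry-in 1; given U=1, M=5 and digits 0,1,3,4,5,6,8 already taken and all letters distinct, that pins Y to 7, so Y=7.
Step 9. [col 4: U + B ≡ I (mod 10)] in column 4 we have U+B≡I with carry-in 0; given U=1, I=3 and digits 0,1,3,4,5,6,7,8 already taken and all letters distinct, that pins B to 2 ⇒ B=2.

Answer: B=2, G=0, I=3, J=4, L=8, M=5, U=1, X=6, Y=7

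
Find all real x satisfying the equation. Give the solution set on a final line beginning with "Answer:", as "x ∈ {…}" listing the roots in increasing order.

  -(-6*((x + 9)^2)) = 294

Step 1. [-(-6*((x + 9)^2)) = 294] leading − — multiply by −1 ⇒ neg: -6*((x + 9)^2) = -294.
Step 2. [-6*((x + 9)^2) = -294] -6·(inner) — divide through by -6 ⇒ div: (x + 9)^2 = 49.
Step 3. [(x + 9)^2 = 49] 49 ≥ 0, LHS is (·)² — take ±√. So sqrt: x + 9 = 7 or -7.
Step 4. [x + 9 = 7 or -7] +9 is outermost — subtract 9 both sides ⇒ sub: x = -2 or -16.

Answer: x ∈ {-16, -2}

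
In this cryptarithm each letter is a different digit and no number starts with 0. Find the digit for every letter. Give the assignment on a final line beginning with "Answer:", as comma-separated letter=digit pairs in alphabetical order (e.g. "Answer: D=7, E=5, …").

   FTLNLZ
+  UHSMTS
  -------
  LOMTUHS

Step 1. [L] adding two 6-digit numbers gives at most 6+1 digits, and here it does — L is that final carry and must be 1. So L=1.
Step 2. [col 1: Z + S ≡ S (mod 10)] from column 1 (nothing yet, carry-in 0, digits 1 already taken and all letters distinct): Z must equal 0 ⇒ Z=0.
Step 3. [col 1: Z + S ≡ S (mod 10)] column 1 (Z + S ≡ S (mod 10), carry-in 0) doesn't pin S yet; pick S=2 and continue. So S=2.
Step 4. [col 2: L + T ≡ H (mod 10)] column 2 (L + T ≡ H (mod 10), carry-in 0) doesn't pin H yet; pick H=5 and continue. So H=5.
Step 5. [col 2: L + T ≡ H (mod 10)] in column 2 we have L+T≡H with carry-in 0; given L=1, H=5 and digits 0,1,2,5 already taken and all letters distinct, that pins T to 4, so T=4.
Step 6. [col 3: N + M ≡ U (mod 10)] no forcing yet in column 3 (carry-in 0); U=7 is free and consistent — try it ⇒ U=7.
Step 7. [col 3: N + M ≡ U (mod 10)] several values work for N in column 3 (N + M ≡ U (mod 10), carry-in 0); try N=8. So N=8.
Step 8. [col 3: N + M ≡ U (mod 10)] column 3: given N=8, U=7, carry-in 0, and digits 0,1,2,4,5,7,8 already taken and all letters distinct, N+M≡U (mod 10) forces M=9, so M=9.
Step 9. [col 6: F + U ≡ O (mod 10)] in column 6 we have F+U≡O with carry-in 0; given U=7 and digits 0,1,2,4,5,7,8,9 already taken and all letters distinct, that pins O to 3 ⇒ O=3.
Step 10. [col 6: F + U ≡ O (mod 10)] column 6: given U=7, O=3, carry-in 0, and digits 0,1,2,3,4,5,7,8,9 already taken and all letters distinct, F+U≡O (mod 10) forces F=6. So F=6.

Answer: F=6, H=5, L=1, M=9, N=8, O=3, S=2, T=4, U=7, Z=0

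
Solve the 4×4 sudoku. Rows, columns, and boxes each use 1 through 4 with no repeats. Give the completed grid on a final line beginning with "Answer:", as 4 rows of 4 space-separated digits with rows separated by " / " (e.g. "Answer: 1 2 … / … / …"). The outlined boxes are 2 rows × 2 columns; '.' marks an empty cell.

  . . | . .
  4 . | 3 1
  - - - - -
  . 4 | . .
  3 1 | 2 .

Step 1. [r1c4∈{2,4}] across col 4, 2 lands solely at r1c4. So r1c4=2.
Step 2. [r2c2∈{2}] r2c2's peers cover all but 2 ⇒ r2c2=2.
Step 3. [r1c2∈{3}] r1c2 has the single candidate 3 ⇒ r1c2=3.
Step 4. [r3c3∈{1}] only 1 remains possible at r3c3. So r3c3=1.
Step 5. [r1c1∈{1}] nothing but 1 survives at r1c1, so r1c1=1.
Step 6. [r3c4∈{3}] r3c4 is down to just 3. So r3c4=3.
Step 7. [r3c1∈{2}] nothing but 2 survives at r3c1. So r3c1=2.
Step 8. [r4c4∈{4}] r4c4 is down to just 4. So r4c4=4.
Step 9. [r1c3∈{4}] r1c3 has the single candidate 4, so r1c3=4.

Answer: 1 3 4 2 / 4 2 3 1 / 2 4 1 3 / 3 1 2 4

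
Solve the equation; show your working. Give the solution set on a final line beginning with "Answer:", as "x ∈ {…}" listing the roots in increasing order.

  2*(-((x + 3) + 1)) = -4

Step 1. [2*(-((x + 3) + 1)) = -4] 2 out front; divide by 2 ⇒ div: -((x + 3) + 1) = -2.
Step 2. [-((x + 3) + 1) = -2] leading − — multiply by −1 ⇒ neg: (x + 3) + 1 = 2.
Step 3. [(x + 3) + 1 = 2] subtract 1: x sits inside (… + 1), so sub: x + 3 = 1.
Step 4. [x + 3 = 1] subtract 3: x sits inside (… + 3). So sub: x = -2.

Answer: x ∈ {-2}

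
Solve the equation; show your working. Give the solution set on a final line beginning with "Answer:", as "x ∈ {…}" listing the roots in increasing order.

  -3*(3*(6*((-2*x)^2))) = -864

Step 1. [-3*(3*(6*((-2*x)^2))) = -864] leading coefficient -3: divide by -3, so div: 3*(6*((-2*x)^2)) = 288.
Step 2. [3*(6*((-2*x)^2)) = 288] 3·(inner) — divide through by 3 ⇒ div: 6*((-2*x)^2) = 96.
Step 3. [6*((-2*x)^2) = 96] LHS = 6·(…); ÷6 both sides. So div: (-2*x)^2 = 16.
Step 4. [(-2*x)^2 = 16] LHS squared, RHS 16 ≥ 0: apply √ (±) ⇒ sqrt: -2*x = 4 or -4.
Step 5. [-2*x = 4 or -4] leading coefficient -2: divide by -2, so div: x = -2 or 2.

Answer: x ∈ {-2, 2}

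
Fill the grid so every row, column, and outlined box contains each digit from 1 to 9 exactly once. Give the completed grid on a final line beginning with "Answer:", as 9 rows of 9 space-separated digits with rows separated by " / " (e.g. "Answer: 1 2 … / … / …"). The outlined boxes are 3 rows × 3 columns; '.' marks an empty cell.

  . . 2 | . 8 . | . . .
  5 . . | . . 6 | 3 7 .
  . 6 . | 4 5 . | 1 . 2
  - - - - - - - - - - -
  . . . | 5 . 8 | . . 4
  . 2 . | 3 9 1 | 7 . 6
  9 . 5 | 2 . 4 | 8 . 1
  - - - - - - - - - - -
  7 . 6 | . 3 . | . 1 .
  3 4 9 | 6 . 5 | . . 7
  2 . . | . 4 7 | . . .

Step 1. [r8c8∈{2,8}] row 8 places 8 nowhere but r8c8. So r8c8=8.
Step 2. [r3c8∈{9}] only 9 remains possible at r3c8 ⇒ r3c8=9.
Step 3. [r3c3∈{3,7,8}] row 3 places 7 nowhere but r3c3. So r3c3=7.
Step 4. [r1c2∈{1,3,9}] box 1 places 3 nowhere but r1c2, so r1c2=3.
Step 5. [r1c9∈{5}] nothing but 5 survives at r1c9, so r1c9=5.
Step 6. [r7c9∈{9}] r7c9 is down to just 9, so r7c9=9.
Step 7. [r9c4∈{1,8,9}] 9 has one home in row 9: r9c4. So r9c4=9.
Step 8. [r2c3∈{1,4,8}] in row 2, 4 fits only at r2c3 ⇒ r2c3=4.
Step 9. [r2c4∈{1}] nothing but 1 survives at r2c4, so r2c4=1.
Step 10. [r8c7∈{2}] r8c7 has the single candidate 2. So r8c7=2.
Step 11. [r4c1∈{1,6}] col 1 places 6 nowhere but r4c1 ⇒ r4c1=6.
Step 12. [r4c3∈{1,3}] 3 has one home in col 3: r4c3 ⇒ r4c3=3.
Step 13. [r5c3∈{8}] nothing but 8 survives at r5c3, so r5c3=8.
Step 14. [r9c2∈{1,5,8}] 8 has one home in row 9: r9c2. So r9c2=8.
Step 15. [r6c2∈{7}] r6c2 has the single candidate 7, so r6c2=7.
Step 16. [r7c7∈{4,5}] in row 7, 4 fits only at r7c7 ⇒ r7c7=4.
Step 17. [r9c7∈{5,6}] col 7 places 5 nowhere but r9c7 ⇒ r9c7=5.
Step 18. [r9c8∈{3,6}] 6 has one home in row 9: r9c8, so r9c8=6.
Step 19. [r1c7∈{6}] r1c7 is down to just 6, so r1c7=6.
Step 20. [r1c8∈{4}] r1c8 has the single candidate 4, so r1c8=4.
Step 21. [r1c1∈{1}] r1c1's peers cover all but 1 ⇒ r1c1=1.
Step 22. [r4c8∈{2}] r4c8 is down to just 2, so r4c8=2.
Step 23. [r1c6∈{9}] r1c6 is down to just 9 ⇒ r1c6=9.
Step 24. [r5c1∈{4}] only 4 remains possible at r5c1. So r5c1=4.
Step 25. [r7c4∈{8}] r7c4's peers cover all but 8. So r7c4=8.
Step 26. [r4c5∈{7}] r4c5 is down to just 7. So r4c5=7.
Step 27. [r7c6∈{2}] r7c6's peers cover all but 2, so r7c6=2.
Step 28. [r4c7∈{9}] r4c7 is down to just 9. So r4c7=9.
Step 29. [r9c9∈{3}] nothing but 3 survives at r9c9 ⇒ r9c9=3.
Step 30. [r2c9∈{8}] r2c9 is down to just 8 ⇒ r2c9=8.
Step 31. [r7c2∈{5}] r7c2 has the single candidate 5 ⇒ r7c2=5.
Step 32. [r6c5∈{6}] only 6 remains possible at r6c5, so r6c5=6.
Step 33. [r9c3∈{1}] r9c3 has the single candidate 1, so r9c3=1.
Step 34. [r8c5∈{1}] r8c5 has the single candidate 1, so r8c5=1.
Step 35. [r2c2∈{9}] only 9 remains possible at r2c2, so r2c2=9.
Step 36. [r4c2∈{1}] r4c2 is down to just 1 ⇒ r4c2=1.
Step 37. [r6c8∈{3}] nothing but 3 survives at r6c8, so r6c8=3.
Step 38. [r3c6∈{3}] r3c6's peers cover all but 3 ⇒ r3c6=3.
Step 39. [r2c5∈{2}] r2c5 is down to just 2. So r2c5=2.
Step 40. [r3c1∈{8}] only 8 remains possible at r3c1 ⇒ r3c1=8.
Step 41. [r1c4∈{7}] only 7 remains possible at r1c4 ⇒ r1c4=7.
Step 42. [r5c8∈{5}] r5c8 is down to just 5, so r5c8=5.

Answer: 1 3 2 7 8 9 6 4 5 / 5 9 4 1 2 6 3 7 8 / 8 6 7 4 5 3 1 9 2 / 6 1 3 5 7 8 9 2 4 / 4 2 8 3 9 1 7 5 6 / 9 7 5 2 6 4 8 3 1 / 7 5 6 8 3 2 4 1 9 / 3 4 9 6 1 5 2 8 7 / 2 8 1 9 4 7 5 6 3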